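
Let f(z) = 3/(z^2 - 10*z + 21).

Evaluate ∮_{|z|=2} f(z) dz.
By the residue theorem, ∮_C f(z) dz = 2πi · (sum of the residues of f at the poles inside |z| = 2).

The denominator factors as (z - 3)*(z - 7), so the singularities of f are simple poles at z = 3, z = 7.
  |3|² = 9 > 4 = 2², so this pole is outside the contour.
  |7|² = 49 > 4 = 2², so this pole is outside the contour.

No pole lies inside the contour, so f is analytic on and inside C and the integral is 0 (Cauchy's theorem).

Final answer: 0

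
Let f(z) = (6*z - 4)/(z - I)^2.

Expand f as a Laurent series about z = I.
(-4 + 6*I)/(z - I)^2 + 6/(z - I)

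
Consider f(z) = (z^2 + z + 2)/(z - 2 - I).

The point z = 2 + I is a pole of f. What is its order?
1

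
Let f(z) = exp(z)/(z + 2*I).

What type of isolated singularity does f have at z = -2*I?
Write f(z) = g(z)/(z + 2*I) with g(z) = exp(z).
g is entire and g(-2*I) = exp(-2*I) ≠ 0, so no factor of (z + 2*I) cancels: the Laurent expansion of f about z = -2*I starts at the power -1, i.e. lim_{z→z₀} (z - z₀) f(z) = exp(-2*I) is finite and nonzero.
So z = -2*I is a pole of order 1.

Final answer: pole of order 1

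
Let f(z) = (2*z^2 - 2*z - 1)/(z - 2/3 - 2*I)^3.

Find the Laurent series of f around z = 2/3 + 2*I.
(-85/9 + 4*I/3)/(z - 2/3 - 2*I)^3 + (2/3 + 8*I)/(z - 2/3 - 2*I)^2 + 2/(z - 2/3 - 2*I)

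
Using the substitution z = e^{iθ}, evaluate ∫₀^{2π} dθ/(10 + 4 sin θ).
sqrt(21)*pi/21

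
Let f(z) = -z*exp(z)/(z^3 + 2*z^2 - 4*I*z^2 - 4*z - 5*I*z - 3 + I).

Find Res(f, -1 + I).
(-1 - I)*exp(-1 + I)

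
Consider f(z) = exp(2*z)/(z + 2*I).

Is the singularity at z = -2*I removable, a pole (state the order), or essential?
Write f(z) = g(z)/(z + 2*I) with g(z) = exp(2*z).
g is entire and g(-2*I) = exp(-4*I) ≠ 0, so no factor of (z + 2*I) cancels: the Laurent expansion of f about z = -2*I starts at the power -1, i.e. lim_{z→z₀} (z - z₀) f(z) = exp(-4*I) is finite and nonzero.
So z = -2*I is a pole of order 1.

Final answer: pole of order 1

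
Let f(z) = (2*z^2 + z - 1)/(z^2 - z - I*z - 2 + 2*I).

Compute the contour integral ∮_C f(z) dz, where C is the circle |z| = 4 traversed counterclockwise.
By the residue theorem, ∮_C f(z) dz = 2πi · (sum of the residues of f at the poles inside |z| = 4).

The denominator factors as (z + 1 - I)*(z - 2), so the singularities of f are simple poles at z = -1 + I, z = 2.
  |-1 + I|² = 2 < 16 = 4², so this pole is inside the contour.
  |2|² = 4 < 16 = 4², so this pole is inside the contour.

With P(z) = 2*z^2 + z - 1 and Q(z) = z^2 - z - I*z - 2 + 2*I, each pole is simple, so Res(f, z₀) = P(z₀)/Q'(z₀) with Q'(z) = 2*z - 1 - I.
  Res(f, -1 + I) = P(-1 + I)/Q'(-1 + I) = (-2 - 3*I)/(-3 + I) = 3/10 + 11*I/10
  Res(f, 2) = P(2)/Q'(2) = (9)/(3 - I) = 27/10 + 9*I/10

Sum of residues inside C: 3 + 2*I
∮_C f(z) dz = 2πi · (3 + 2*I) = pi*(-4 + 6*I)

Final answer: pi*(-4 + 6*I)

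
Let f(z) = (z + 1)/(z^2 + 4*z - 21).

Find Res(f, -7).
Write f(z) = P(z)/Q(z) with P(z) = z + 1 and Q(z) = z^2 + 4*z - 21.
The denominator factors as Q(z) = (z - 3)*(z + 7), so z = -7 is a simple zero of Q and P is analytic there; z = -7 is therefore a simple pole and
  Res(f, z₀) = P(z₀)/Q'(z₀).

Q'(z) = 2*z + 4, so Q'(-7) = -10.
P(-7) = -6.

Res(f, -7) = (-6)/(-10) = 3/5

Final answer: 3/5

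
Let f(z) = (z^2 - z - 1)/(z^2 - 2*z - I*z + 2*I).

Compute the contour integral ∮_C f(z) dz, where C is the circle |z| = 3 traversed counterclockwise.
By the residue theorem, ∮_C f(z) dz = 2πi · (sum of the residues of f at the poles inside |z| = 3).

The denominator factors as (z - 2)*(z - I), so the singularities of f are simple poles at z = 2, z = I.
  |2|² = 4 < 9 = 3², so this pole is inside the contour.
  |I|² = 1 < 9 = 3², so this pole is inside the contour.

With P(z) = z^2 - z - 1 and Q(z) = z^2 - 2*z - I*z + 2*I, each pole is simple, so Res(f, z₀) = P(z₀)/Q'(z₀) with Q'(z) = 2*z - 2 - I.
  Res(f, 2) = P(2)/Q'(2) = (1)/(2 - I) = 2/5 + I/5
  Res(f, I) = P(I)/Q'(I) = (-2 - I)/(-2 + I) = 3/5 + 4*I/5

Sum of residues inside C: 1 + I
∮_C f(z) dz = 2πi · (1 + I) = pi*(-2 + 2*I)

Final answer: pi*(-2 + 2*I)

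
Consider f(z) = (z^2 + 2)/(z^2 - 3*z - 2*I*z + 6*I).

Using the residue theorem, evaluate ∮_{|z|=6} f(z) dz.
By the residue theorem, ∮_C f(z) dz = 2πi · (sum of the residues of f at the poles inside |z| = 6).

The denominator factors as (z - 3)*(z - 2*I), so the singularities of f are simple poles at z = 3, z = 2*I.
  |3|² = 9 < 36 = 6², so this pole is inside the contour.
  |2*I|² = 4 < 36 = 6², so this pole is inside the contour.

With P(z) = z^2 + 2 and Q(z) = z^2 - 3*z - 2*I*z + 6*I, each pole is simple, so Res(f, z₀) = P(z₀)/Q'(z₀) with Q'(z) = 2*z - 3 - 2*I.
  Res(f, 3) = P(3)/Q'(3) = (11)/(3 - 2*I) = 33/13 + 22*I/13
  Res(f, 2*I) = P(2*I)/Q'(2*I) = (-2)/(-3 + 2*I) = 6/13 + 4*I/13

Sum of residues inside C: 3 + 2*I
∮_C f(z) dz = 2πi · (3 + 2*I) = pi*(-4 + 6*I)

Final answer: pi*(-4 + 6*I)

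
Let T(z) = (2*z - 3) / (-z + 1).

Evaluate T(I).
-5/2 - I/2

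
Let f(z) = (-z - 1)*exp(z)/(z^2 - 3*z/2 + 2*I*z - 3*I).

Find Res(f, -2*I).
Write f(z) = P(z)/Q(z) with P(z) = (-z - 1)*exp(z) and Q(z) = z^2 - 3*z/2 + 2*I*z - 3*I.
The denominator factors as Q(z) = (z - 3/2)*(z + 2*I), so z = -2*I is a simple zero of Q and P is analytic there; z = -2*I is therefore a simple pole and
  Res(f, z₀) = P(z₀)/Q'(z₀).

Q'(z) = 2*z - 3/2 + 2*I, so Q'(-2*I) = -3/2 - 2*I.
P(-2*I) = (-1 + 2*I)*exp(-2*I).

Res(f, -2*I) = ((-1 + 2*I)*exp(-2*I))/(-3/2 - 2*I) = (-2/5 - 4*I/5)*exp(-2*I)

Final answer: (-2/5 - 4*I/5)*exp(-2*I)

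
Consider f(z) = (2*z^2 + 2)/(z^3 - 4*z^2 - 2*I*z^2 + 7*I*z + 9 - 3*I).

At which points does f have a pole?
The singularities of f are the zeros of the denominator. Factoring,
  z^3 - 4*z^2 - 2*I*z^2 + 7*I*z + 9 - 3*I = (z - 3)*(z + 1 - I)*(z - 2 - I)
so the candidates are z = 3, z = -1 + I, z = 2 + I.

Check the numerator P(z) = 2*z^2 + 2 at each one:
  P(3) = 20 ≠ 0, so z = 3 is a (simple) pole.
  P(-1 + I) = 2 - 4*I ≠ 0, so z = -1 + I is a (simple) pole.
  P(2 + I) = 8 + 8*I ≠ 0, so z = 2 + I is a (simple) pole.

Poles of f: {-1 + I, 2 + I, 3}

Final answer: {-1 + I, 2 + I, 3}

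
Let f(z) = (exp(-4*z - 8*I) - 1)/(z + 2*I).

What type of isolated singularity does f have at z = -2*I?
removable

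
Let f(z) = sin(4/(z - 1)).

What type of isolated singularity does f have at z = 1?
Let u = z - 1. Then
  sin(4/u) = Σ_{k≥0} (-1)^k (4)^(2k+1)/((2k+1)!·u^(2k+1)) = 4/u - 32/(3*u^3) + 128/(15*u^5) + ...
which has infinitely many negative powers of u, so sin(4/(z - 1)) has an essential singularity at z = 1.
So the singularity is essential.

Final answer: essential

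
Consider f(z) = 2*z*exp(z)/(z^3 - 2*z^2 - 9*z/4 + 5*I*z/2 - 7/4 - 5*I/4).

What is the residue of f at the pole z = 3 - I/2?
(34/73 + 20*I/219)*exp(3 - I/2)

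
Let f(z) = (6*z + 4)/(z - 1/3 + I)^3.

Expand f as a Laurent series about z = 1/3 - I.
Put w = z - (1/3 - I), i.e. z = w + 1/3 - I. The denominator is w^3, so it suffices to rewrite the numerator in powers of w.

P(z) = 6*z + 4
P(w + 1/3 - I) = 6 - 6*I + 6*w

Dividing each term by w^3:
  f = (6 - 6*I)/w^3 + 6/w^2

Substituting back w = z - 1/3 + I:
  f(z) = (6 - 6*I)/(z - 1/3 + I)^3 + 6/(z - 1/3 + I)^2

The series is finite because the numerator is a polynomial; the negative powers form the principal part.

Final answer: (6 - 6*I)/(z - 1/3 + I)^3 + 6/(z - 1/3 + I)^2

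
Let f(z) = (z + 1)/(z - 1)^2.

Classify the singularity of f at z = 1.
pole of order 2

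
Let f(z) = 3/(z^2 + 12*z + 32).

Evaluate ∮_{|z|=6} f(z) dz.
By the residue theorem, ∮_C f(z) dz = 2πi · (sum of the residues of f at the poles inside |z| = 6).

The denominator factors as (z + 8)*(z + 4), so the singularities of f are simple poles at z = -8, z = -4.
  |-8|² = 64 > 36 = 6², so this pole is outside the contour.
  |-4|² = 16 < 36 = 6², so this pole is inside the contour.

With P(z) = 3 and Q(z) = z^2 + 12*z + 32, each pole is simple, so Res(f, z₀) = P(z₀)/Q'(z₀) with Q'(z) = 2*z + 12.
  Res(f, -4) = P(-4)/Q'(-4) = (3)/(4) = 3/4

∮_C f(z) dz = 2πi · (3/4) = 3*I*pi/2

Final answer: 3*I*pi/2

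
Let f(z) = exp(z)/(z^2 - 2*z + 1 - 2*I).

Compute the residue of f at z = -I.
Write f(z) = P(z)/Q(z) with P(z) = exp(z) and Q(z) = z^2 - 2*z + 1 - 2*I.
The denominator factors as Q(z) = (z + I)*(z - 2 - I), so z = -I is a simple zero of Q and P is analytic there; z = -I is therefore a simple pole and
  Res(f, z₀) = P(z₀)/Q'(z₀).

Q'(z) = 2*z - 2, so Q'(-I) = -2 - 2*I.
P(-I) = exp(-I).

Res(f, -I) = (exp(-I))/(-2 - 2*I) = (-1/4 + I/4)*exp(-I)

Final answer: (-1/4 + I/4)*exp(-I)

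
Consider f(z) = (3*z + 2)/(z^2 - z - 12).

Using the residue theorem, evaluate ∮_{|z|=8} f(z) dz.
By the residue theorem, ∮_C f(z) dz = 2πi · (sum of the residues of f at the poles inside |z| = 8).

The denominator factors as (z - 4)*(z + 3), so the singularities of f are simple poles at z = 4, z = -3.
  |4|² = 16 < 64 = 8², so this pole is inside the contour.
  |-3|² = 9 < 64 = 8², so this pole is inside the contour.

With P(z) = 3*z + 2 and Q(z) = z^2 - z - 12, each pole is simple, so Res(f, z₀) = P(z₀)/Q'(z₀) with Q'(z) = 2*z - 1.
  Res(f, 4) = P(4)/Q'(4) = (14)/(7) = 2
  Res(f, -3) = P(-3)/Q'(-3) = (-7)/(-7) = 1

Sum of residues inside C: 3
∮_C f(z) dz = 2πi · (3) = 6*I*pi

Final answer: 6*I*pi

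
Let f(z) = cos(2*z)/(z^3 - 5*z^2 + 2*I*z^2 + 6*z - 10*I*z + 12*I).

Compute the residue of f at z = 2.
Write f(z) = P(z)/Q(z) with P(z) = cos(2*z) and Q(z) = z^3 - 5*z^2 + 2*I*z^2 + 6*z - 10*I*z + 12*I.
The denominator factors as Q(z) = (z + 2*I)*(z - 3)*(z - 2), so z = 2 is a simple zero of Q and P is analytic there; z = 2 is therefore a simple pole and
  Res(f, z₀) = P(z₀)/Q'(z₀).

Q'(z) = 3*z^2 - 10*z + 4*I*z + 6 - 10*I, so Q'(2) = -2 - 2*I.
P(2) = cos(4).

Res(f, 2) = (cos(4))/(-2 - 2*I) = (-1/4 + I/4)*cos(4)

Final answer: (-1/4 + I/4)*cos(4)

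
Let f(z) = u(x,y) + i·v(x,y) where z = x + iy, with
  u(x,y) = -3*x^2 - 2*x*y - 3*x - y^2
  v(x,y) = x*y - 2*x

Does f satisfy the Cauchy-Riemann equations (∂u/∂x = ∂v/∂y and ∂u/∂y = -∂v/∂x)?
∂u/∂x = -6*x - 2*y - 3
∂v/∂y = x
∂u/∂y = -2*x - 2*y
∂v/∂x = y - 2
∂u/∂x ≠ ∂v/∂y and ∂u/∂y ≠ -∂v/∂x; the Cauchy-Riemann equations are not satisfied, so f is not analytic.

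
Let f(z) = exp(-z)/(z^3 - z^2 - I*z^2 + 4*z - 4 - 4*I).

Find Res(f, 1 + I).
(1/5 - I/10)*exp(-1 - I)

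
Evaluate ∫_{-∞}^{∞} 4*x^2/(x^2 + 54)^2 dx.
Let f(z) = 4*z^2/(z^2 + 54)^2. The denominator has no real zeros and deg Q - deg P = 2 ≥ 2, so the integral of f over the upper semicircle |z| = R tends to 0 as R → ∞. Closing the contour in the upper half-plane,
  ∫_{-∞}^{∞} f(x) dx = 2πi · Σ Res(f, z_k)  over the poles with Im z_k > 0.

Zeros of the denominator: z^2 + 54 = 0 gives z = ±3*sqrt(6)*I.
Upper half-plane: z = 3*sqrt(6)*I (a pole of order 2).

Write f(z) = g(z)/(z - 3*sqrt(6)*I)^2 with g(z) = 4*z^2/(z + 3*sqrt(6)*I)^2. For a double pole, Res(f, z₀) = g'(z₀):
  g'(z) = 24*sqrt(6)*I*z/(z + 3*sqrt(6)*I)^3
  Res(f, 3*sqrt(6)*I) = g'(3*sqrt(6)*I) = -sqrt(6)*I/18

∫_{-∞}^{∞} f(x) dx = 2πi · (-sqrt(6)*I/18) = sqrt(6)*pi/9

Final answer: sqrt(6)*pi/9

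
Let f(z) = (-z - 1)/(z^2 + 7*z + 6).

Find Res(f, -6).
-1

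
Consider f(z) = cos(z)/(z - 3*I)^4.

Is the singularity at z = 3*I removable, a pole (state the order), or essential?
Write f(z) = g(z)/(z - 3*I)^4 with g(z) = cos(z).
g is entire and g(3*I) = cosh(3) ≠ 0, so no factor of (z - 3*I) cancels: the Laurent expansion of f about z = 3*I starts at the power -4, i.e. lim_{z→z₀} (z - z₀)^4 f(z) = cosh(3) is finite and nonzero.
So z = 3*I is a pole of order 4.

Final answer: pole of order 4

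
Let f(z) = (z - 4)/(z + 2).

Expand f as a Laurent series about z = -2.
Put w = z - (-2), i.e. z = w - 2. The denominator is w, so it suffices to rewrite the numerator in powers of w.

P(z) = z - 4
P(w - 2) = -6 + w

Dividing each term by w:
  f = -6/w + 1

Substituting back w = z + 2:
  f(z) = -6/(z + 2) + 1

The series is finite because the numerator is a polynomial; the negative powers form the principal part, and the coefficient of 1/(z + 2) gives Res(f, -2) = -6.

Final answer: -6/(z + 2) + 1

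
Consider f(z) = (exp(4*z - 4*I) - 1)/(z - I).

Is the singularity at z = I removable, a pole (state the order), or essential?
Let u = z - I. The exponent is 4*z - 4*I = 4u, so
  f = (e^(4u) - 1)/u = ((4u) + (4u)^2/2 + (4u)^3/6 + ...)/u = 4 + (8)*u + (32/3)*u^2 + ...
The Laurent expansion about u = 0 has no negative powers; equivalently lim_{z→I} f(z) = 4 exists and is finite.
So the singularity is removable.

Final answer: removable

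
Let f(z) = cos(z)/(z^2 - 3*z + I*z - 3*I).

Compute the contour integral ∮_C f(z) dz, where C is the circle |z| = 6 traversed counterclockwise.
pi*(-1/5 - 3*I/5)*cosh(1) + pi*(1/5 + 3*I/5)*cos(3)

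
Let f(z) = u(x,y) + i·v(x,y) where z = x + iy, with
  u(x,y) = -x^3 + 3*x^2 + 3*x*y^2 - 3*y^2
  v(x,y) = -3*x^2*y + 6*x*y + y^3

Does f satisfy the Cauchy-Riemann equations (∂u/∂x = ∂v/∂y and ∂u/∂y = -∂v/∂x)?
∂u/∂x = -3*x^2 + 6*x + 3*y^2
∂v/∂y = -3*x^2 + 6*x + 3*y^2
∂u/∂y = 6*x*y - 6*y
∂v/∂x = -6*x*y + 6*y
∂u/∂x = ∂v/∂y and ∂u/∂y = -∂v/∂x hold identically; f is analytic.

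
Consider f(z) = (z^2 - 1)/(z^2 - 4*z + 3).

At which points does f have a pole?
The singularities of f are the zeros of the denominator. Factoring,
  z^2 - 4*z + 3 = (z - 1)*(z - 3)
so the candidates are z = 1, z = 3.

Check the numerator P(z) = z^2 - 1 at each one:
  P(1) = 0, so the factor (z - 1) cancels and z = 1 is only a removable singularity, not a pole.
  P(3) = 8 ≠ 0, so z = 3 is a (simple) pole.

Poles of f: {3}

Final answer: {3}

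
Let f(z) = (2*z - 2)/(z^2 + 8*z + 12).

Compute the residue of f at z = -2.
Write f(z) = P(z)/Q(z) with P(z) = 2*z - 2 and Q(z) = z^2 + 8*z + 12.
The denominator factors as Q(z) = (z + 2)*(z + 6), so z = -2 is a simple zero of Q and P is analytic there; z = -2 is therefore a simple pole and
  Res(f, z₀) = P(z₀)/Q'(z₀).

Q'(z) = 2*z + 8, so Q'(-2) = 4.
P(-2) = -6.

Res(f, -2) = (-6)/(4) = -3/2

Final answer: -3/2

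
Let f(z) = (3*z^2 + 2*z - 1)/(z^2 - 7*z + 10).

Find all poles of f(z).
The singularities of f are the zeros of the denominator. Factoring,
  z^2 - 7*z + 10 = (z - 2)*(z - 5)
so the candidates are z = 2, z = 5.

Check the numerator P(z) = 3*z^2 + 2*z - 1 at each one:
  P(2) = 15 ≠ 0, so z = 2 is a (simple) pole.
  P(5) = 84 ≠ 0, so z = 5 is a (simple) pole.

Poles of f: {2, 5}

Final answer: {2, 5}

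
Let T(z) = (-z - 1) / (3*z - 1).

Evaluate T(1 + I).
Substitute z = 1 + I:
  numerator:   -(1 + I) - 1 = -2 - I
  denominator: 3*(1 + I) - 1 = 2 + 3*I
T(1 + I) = (-2 - I)/(2 + 3*I); multiplying numerator and denominator by the conjugate 2 - 3*I gives (-7 + 4*I)/13 = -7/13 + 4*I/13

Final answer: -7/13 + 4*I/13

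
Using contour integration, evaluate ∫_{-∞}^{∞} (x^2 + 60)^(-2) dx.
Let f(z) = (z^2 + 60)^(-2). The denominator has no real zeros and deg Q - deg P = 4 ≥ 2, so the integral of f over the upper semicircle |z| = R tends to 0 as R → ∞. Closing the contour in the upper half-plane,
  ∫_{-∞}^{∞} f(x) dx = 2πi · Σ Res(f, z_k)  over the poles with Im z_k > 0.

Zeros of the denominator: z^2 + 60 = 0 gives z = ±2*sqrt(15)*I.
Upper half-plane: z = 2*sqrt(15)*I (a pole of order 2).

Write f(z) = g(z)/(z - 2*sqrt(15)*I)^2 with g(z) = (z + 2*sqrt(15)*I)^(-2). For a double pole, Res(f, z₀) = g'(z₀):
  g'(z) = -2/(z + 2*sqrt(15)*I)^3
  Res(f, 2*sqrt(15)*I) = g'(2*sqrt(15)*I) = -sqrt(15)*I/7200

∫_{-∞}^{∞} f(x) dx = 2πi · (-sqrt(15)*I/7200) = sqrt(15)*pi/3600

Final answer: sqrt(15)*pi/3600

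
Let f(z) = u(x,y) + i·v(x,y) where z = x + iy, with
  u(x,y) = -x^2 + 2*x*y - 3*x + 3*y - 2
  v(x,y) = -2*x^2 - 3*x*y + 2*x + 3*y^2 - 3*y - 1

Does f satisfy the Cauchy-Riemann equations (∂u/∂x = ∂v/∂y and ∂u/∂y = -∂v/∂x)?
∂u/∂x = -2*x + 2*y - 3
∂v/∂y = -3*x + 6*y - 3
∂u/∂y = 2*x + 3
∂v/∂x = -4*x - 3*y + 2
∂u/∂x ≠ ∂v/∂y and ∂u/∂y ≠ -∂v/∂x; the Cauchy-Riemann equations are not satisfied, so f is not analytic.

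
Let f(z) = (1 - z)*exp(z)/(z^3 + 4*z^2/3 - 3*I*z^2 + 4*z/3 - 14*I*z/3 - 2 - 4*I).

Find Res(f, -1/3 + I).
Write f(z) = P(z)/Q(z) with P(z) = (1 - z)*exp(z) and Q(z) = z^3 + 4*z^2/3 - 3*I*z^2 + 4*z/3 - 14*I*z/3 - 2 - 4*I.
The denominator factors as Q(z) = (z - 3*I)*(z + 1/3 - I)*(z + 1 + I), so z = -1/3 + I is a simple zero of Q and P is analytic there; z = -1/3 + I is therefore a simple pole and
  Res(f, z₀) = P(z₀)/Q'(z₀).

Q'(z) = 3*z^2 + 8*z/3 - 6*I*z + 4/3 - 14*I/3, so Q'(-1/3 + I) = 34/9 - 2*I.
P(-1/3 + I) = (4/3 - I)*exp(-1/3 + I).

Res(f, -1/3 + I) = ((4/3 - I)*exp(-1/3 + I))/(34/9 - 2*I) = (57/148 - 9*I/148)*exp(-1/3 + I)

Final answer: (57/148 - 9*I/148)*exp(-1/3 + I)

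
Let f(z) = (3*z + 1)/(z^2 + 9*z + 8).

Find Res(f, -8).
Write f(z) = P(z)/Q(z) with P(z) = 3*z + 1 and Q(z) = z^2 + 9*z + 8.
The denominator factors as Q(z) = (z + 1)*(z + 8), so z = -8 is a simple zero of Q and P is analytic there; z = -8 is therefore a simple pole and
  Res(f, z₀) = P(z₀)/Q'(z₀).

Q'(z) = 2*z + 9, so Q'(-8) = -7.
P(-8) = -23.

Res(f, -8) = (-23)/(-7) = 23/7

Final answer: 23/7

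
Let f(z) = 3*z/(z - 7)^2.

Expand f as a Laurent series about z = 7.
Put w = z - (7), i.e. z = w + 7. The denominator is w^2, so it suffices to rewrite the numerator in powers of w.

P(z) = 3*z
P(w + 7) = 21 + 3*w

Dividing each term by w^2:
  f = 21/w^2 + 3/w

Substituting back w = z - 7:
  f(z) = 21/(z - 7)^2 + 3/(z - 7)

The series is finite because the numerator is a polynomial; the negative powers form the principal part, and the coefficient of 1/(z - 7) gives Res(f, 7) = 3.

Final answer: 21/(z - 7)^2 + 3/(z - 7)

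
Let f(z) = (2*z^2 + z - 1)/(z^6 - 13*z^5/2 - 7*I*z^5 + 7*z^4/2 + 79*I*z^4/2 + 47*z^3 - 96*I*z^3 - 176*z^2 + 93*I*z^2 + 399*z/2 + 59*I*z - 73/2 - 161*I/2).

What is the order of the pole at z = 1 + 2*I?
Factor the denominator:
  z^6 - 13*z^5/2 - 7*I*z^5 + 7*z^4/2 + 79*I*z^4/2 + 47*z^3 - 96*I*z^3 - 176*z^2 + 93*I*z^2 + 399*z/2 + 59*I*z - 73/2 - 161*I/2 = (z - 1 - 2*I)^4*(z - 3/2 + 2*I)*(z - 1 - I)

The numerator P(z) = 2*z^2 + z - 1 has P(1 + 2*I) = -6 + 10*I ≠ 0, so no factor of (z - 1 - 2*I) cancels.
Near z = 1 + 2*I we can therefore write f(z) = g(z)/(z - 1 - 2*I)^4 with g analytic at 1 + 2*I and g(1 + 2*I) ≠ 0 (g is the numerator divided by the remaining denominator factors).

Hence z = 1 + 2*I is a pole of order 4.

Final answer: 4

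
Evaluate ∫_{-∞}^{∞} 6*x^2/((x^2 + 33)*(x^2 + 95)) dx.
3*pi*(-sqrt(33) + sqrt(95))/31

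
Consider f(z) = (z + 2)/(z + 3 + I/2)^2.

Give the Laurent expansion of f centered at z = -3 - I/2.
Put w = z - (-3 - I/2), i.e. z = w - 3 - I/2. The denominator is w^2, so it suffices to rewrite the numerator in powers of w.

P(z) = z + 2
P(w - 3 - I/2) = -1 - I/2 + w

Dividing each term by w^2:
  f = (-1 - I/2)/w^2 + 1/w

Substituting back w = z + 3 + I/2:
  f(z) = (-1 - I/2)/(z + 3 + I/2)^2 + 1/(z + 3 + I/2)

The series is finite because the numerator is a polynomial; the negative powers form the principal part, and the coefficient of 1/(z + 3 + I/2) gives Res(f, -3 - I/2) = 1.

Final answer: (-1 - I/2)/(z + 3 + I/2)^2 + 1/(z + 3 + I/2)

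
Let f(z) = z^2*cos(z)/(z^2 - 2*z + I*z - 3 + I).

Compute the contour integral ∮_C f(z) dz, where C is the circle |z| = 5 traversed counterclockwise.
By the residue theorem, ∮_C f(z) dz = 2πi · (sum of the residues of f at the poles inside |z| = 5).

The denominator factors as (z + 1)*(z - 3 + I), so the singularities of f are simple poles at z = -1, z = 3 - I.
  |-1|² = 1 < 25 = 5², so this pole is inside the contour.
  |3 - I|² = 10 < 25 = 5², so this pole is inside the contour.

With P(z) = z^2*cos(z) and Q(z) = z^2 - 2*z + I*z - 3 + I, each pole is simple, so Res(f, z₀) = P(z₀)/Q'(z₀) with Q'(z) = 2*z - 2 + I.
  Res(f, -1) = P(-1)/Q'(-1) = (cos(1))/(-4 + I) = (-4/17 - I/17)*cos(1)
  Res(f, 3 - I) = P(3 - I)/Q'(3 - I) = ((8 - 6*I)*cos(3 - I))/(4 - I) = (38/17 - 16*I/17)*cos(3 - I)

Sum of residues inside C: (-4/17 - I/17)*cos(1) + (38/17 - 16*I/17)*cos(3 - I)
∮_C f(z) dz = 2πi · ((-4/17 - I/17)*cos(1) + (38/17 - 16*I/17)*cos(3 - I)) = pi*(32/17 + 76*I/17)*cos(3 - I) + pi*(2/17 - 8*I/17)*cos(1)

Final answer: pi*(32/17 + 76*I/17)*cos(3 - I) + pi*(2/17 - 8*I/17)*cos(1)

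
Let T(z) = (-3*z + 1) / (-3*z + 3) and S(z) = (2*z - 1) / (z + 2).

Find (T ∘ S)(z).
(T ∘ S)(z) = T(S(z)) = ((-3)*S(z) + (1))/((-3)*S(z) + (3)). Multiply numerator and denominator by z + 2:
  numerator:   (-3)*(2*z - 1) + (1)*(z + 2) = -5*z + 5
  denominator: (-3)*(2*z - 1) + (3)*(z + 2) = -3*z + 9
(T ∘ S)(z) = (-5*z + 5)/(-3*z + 9) = (5*z - 5)/(3*z - 9)

Final answer: (5*z - 5)/(3*z - 9)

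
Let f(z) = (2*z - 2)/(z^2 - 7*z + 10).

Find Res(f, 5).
Write f(z) = P(z)/Q(z) with P(z) = 2*z - 2 and Q(z) = z^2 - 7*z + 10.
The denominator factors as Q(z) = (z - 2)*(z - 5), so z = 5 is a simple zero of Q and P is analytic there; z = 5 is therefore a simple pole and
  Res(f, z₀) = P(z₀)/Q'(z₀).

Q'(z) = 2*z - 7, so Q'(5) = 3.
P(5) = 8.

Res(f, 5) = (8)/(3) = 8/3

Final answer: 8/3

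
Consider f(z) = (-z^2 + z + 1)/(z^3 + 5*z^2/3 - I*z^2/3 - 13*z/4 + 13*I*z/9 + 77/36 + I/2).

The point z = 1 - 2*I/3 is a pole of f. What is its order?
Factor the denominator:
  z^3 + 5*z^2/3 - I*z^2/3 - 13*z/4 + 13*I*z/9 + 77/36 + I/2 = (z - 1 + 2*I/3)*(z - 1/3 - I/2)*(z + 3 - I/2)

The numerator P(z) = -z^2 + z + 1 has P(1 - 2*I/3) = 13/9 + 2*I/3 ≠ 0, so no factor of (z - 1 + 2*I/3) cancels.
Near z = 1 - 2*I/3 we can therefore write f(z) = g(z)/(z - 1 + 2*I/3) with g analytic at 1 - 2*I/3 and g(1 - 2*I/3) ≠ 0 (g is the numerator divided by the remaining denominator factors).

Hence z = 1 - 2*I/3 is a pole of order 1.

Final answer: 1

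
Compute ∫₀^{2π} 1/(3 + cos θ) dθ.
sqrt(2)*pi/2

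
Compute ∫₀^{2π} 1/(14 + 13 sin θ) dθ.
Call the integral J. The integrand is 2π-periodic and we integrate over a full period, so shifting θ does not change the value (θ → θ + π/2 turns sin θ into cos θ). Hence
  J = ∫₀^{2π} dθ/(14 + 13 cos θ).
Put z = e^{iθ}: then cos θ = (z + 1/z)/2, dθ = dz/(iz), and z runs once counterclockwise around |z| = 1:
  J = ∮_{|z|=1} 1/(14 + 13*(z + 1/z)/2) · dz/(iz) = (2/i) ∮_{|z|=1} dz/(13*z^2 + 28*z + 13).
The roots of 13*z^2 + 28*z + 13 are z = (-14 ± sqrt(14^2 - 13^2))/13, with sqrt(27) = 3*sqrt(3); their product is 1, so only z₊ = -14/13 + 3*sqrt(3)/13 lies inside the unit circle (z₋ = -14/13 - 3*sqrt(3)/13 lies outside).
z₊ is a simple zero of q(z) = 13*z^2 + 28*z + 13, so Res(1/q, z₊) = 1/q'(z₊) with q'(z) = 26*z + 28; and q'(z₊) = 13*(z₊ - z₋) = 6*sqrt(3).
Therefore J = (2/i) · 2πi · 1/(6*sqrt(3)) = 2*pi/(3*sqrt(3)) = 2*sqrt(3)*pi/9

Final answer: 2*sqrt(3)*pi/9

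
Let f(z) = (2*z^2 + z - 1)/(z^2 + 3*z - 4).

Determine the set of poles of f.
The singularities of f are the zeros of the denominator. Factoring,
  z^2 + 3*z - 4 = (z - 1)*(z + 4)
so the candidates are z = 1, z = -4.

Check the numerator P(z) = 2*z^2 + z - 1 at each one:
  P(1) = 2 ≠ 0, so z = 1 is a (simple) pole.
  P(-4) = 27 ≠ 0, so z = -4 is a (simple) pole.

Poles of f: {-4, 1}

Final answer: {-4, 1}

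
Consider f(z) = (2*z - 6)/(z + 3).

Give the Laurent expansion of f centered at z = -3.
Put w = z - (-3), i.e. z = w - 3. The denominator is w, so it suffices to rewrite the numerator in powers of w.

P(z) = 2*z - 6
P(w - 3) = -12 + 2*w

Dividing each term by w:
  f = -12/w + 2

Substituting back w = z + 3:
  f(z) = -12/(z + 3) + 2

The series is finite because the numerator is a polynomial; the negative powers form the principal part, and the coefficient of 1/(z + 3) gives Res(f, -3) = -12.

Final answer: -12/(z + 3) + 2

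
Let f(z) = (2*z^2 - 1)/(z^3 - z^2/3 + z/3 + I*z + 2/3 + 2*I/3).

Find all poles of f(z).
The singularities of f are the zeros of the denominator. Factoring,
  z^3 - z^2/3 + z/3 + I*z + 2/3 + 2*I/3 = (z - 1 + I)*(z - I)*(z + 2/3)
so the candidates are z = 1 - I, z = I, z = -2/3.

Check the numerator P(z) = 2*z^2 - 1 at each one:
  P(1 - I) = -1 - 4*I ≠ 0, so z = 1 - I is a (simple) pole.
  P(I) = -3 ≠ 0, so z = I is a (simple) pole.
  P(-2/3) = -1/9 ≠ 0, so z = -2/3 is a (simple) pole.

Poles of f: {-2/3, I, 1 - I}

Final answer: {-2/3, I, 1 - I}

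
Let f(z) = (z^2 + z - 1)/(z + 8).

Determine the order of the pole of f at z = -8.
Factor the denominator:
  z + 8 = (z + 8)

The numerator P(z) = z^2 + z - 1 has P(-8) = 55 ≠ 0, so no factor of (z + 8) cancels.
Near z = -8 we can therefore write f(z) = g(z)/(z + 8) with g analytic at -8 and g(-8) ≠ 0 (g is just the numerator).

Hence z = -8 is a pole of order 1.

Final answer: 1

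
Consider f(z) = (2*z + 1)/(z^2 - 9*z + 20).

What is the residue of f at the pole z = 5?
Write f(z) = P(z)/Q(z) with P(z) = 2*z + 1 and Q(z) = z^2 - 9*z + 20.
The denominator factors as Q(z) = (z - 4)*(z - 5), so z = 5 is a simple zero of Q and P is analytic there; z = 5 is therefore a simple pole and
  Res(f, z₀) = P(z₀)/Q'(z₀).

Q'(z) = 2*z - 9, so Q'(5) = 1.
P(5) = 11.

Res(f, 5) = (11)/(1) = 11

Final answer: 11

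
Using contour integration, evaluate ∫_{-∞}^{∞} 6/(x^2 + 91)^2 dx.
Let f(z) = 6/(z^2 + 91)^2. The denominator has no real zeros and deg Q - deg P = 4 ≥ 2, so the integral of f over the upper semicircle |z| = R tends to 0 as R → ∞. Closing the contour in the upper half-plane,
  ∫_{-∞}^{∞} f(x) dx = 2πi · Σ Res(f, z_k)  over the poles with Im z_k > 0.

Zeros of the denominator: z^2 + 91 = 0 gives z = ±sqrt(91)*I.
Upper half-plane: z = sqrt(91)*I (a pole of order 2).

Write f(z) = g(z)/(z - sqrt(91)*I)^2 with g(z) = 6/(z + sqrt(91)*I)^2. For a double pole, Res(f, z₀) = g'(z₀):
  g'(z) = -12/(z + sqrt(91)*I)^3
  Res(f, sqrt(91)*I) = g'(sqrt(91)*I) = -3*sqrt(91)*I/16562

∫_{-∞}^{∞} f(x) dx = 2πi · (-3*sqrt(91)*I/16562) = 3*sqrt(91)*pi/8281

Final answer: 3*sqrt(91)*pi/8281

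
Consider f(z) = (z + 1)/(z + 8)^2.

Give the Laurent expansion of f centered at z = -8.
Put w = z - (-8), i.e. z = w - 8. The denominator is w^2, so it suffices to rewrite the numerator in powers of w.

P(z) = z + 1
P(w - 8) = -7 + w

Dividing each term by w^2:
  f = -7/w^2 + 1/w

Substituting back w = z + 8:
  f(z) = -7/(z + 8)^2 + 1/(z + 8)

The series is finite because the numerator is a polynomial; the negative powers form the principal part, and the coefficient of 1/(z + 8) gives Res(f, -8) = 1.

Final answer: -7/(z + 8)^2 + 1/(z + 8)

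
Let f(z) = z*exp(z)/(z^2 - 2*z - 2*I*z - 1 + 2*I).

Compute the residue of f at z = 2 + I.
Write f(z) = P(z)/Q(z) with P(z) = z*exp(z) and Q(z) = z^2 - 2*z - 2*I*z - 1 + 2*I.
The denominator factors as Q(z) = (z - I)*(z - 2 - I), so z = 2 + I is a simple zero of Q and P is analytic there; z = 2 + I is therefore a simple pole and
  Res(f, z₀) = P(z₀)/Q'(z₀).

Q'(z) = 2*z - 2 - 2*I, so Q'(2 + I) = 2.
P(2 + I) = (2 + I)*exp(2 + I).

Res(f, 2 + I) = ((2 + I)*exp(2 + I))/(2) = (1 + I/2)*exp(2 + I)

Final answer: (1 + I/2)*exp(2 + I)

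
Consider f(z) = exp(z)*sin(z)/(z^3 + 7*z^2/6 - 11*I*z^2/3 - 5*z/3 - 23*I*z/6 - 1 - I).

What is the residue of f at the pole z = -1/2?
Write f(z) = P(z)/Q(z) with P(z) = exp(z)*sin(z) and Q(z) = z^3 + 7*z^2/6 - 11*I*z^2/3 - 5*z/3 - 23*I*z/6 - 1 - I.
The denominator factors as Q(z) = (z - 3*I)*(z + 1/2)*(z + 2/3 - 2*I/3), so z = -1/2 is a simple zero of Q and P is analytic there; z = -1/2 is therefore a simple pole and
  Res(f, z₀) = P(z₀)/Q'(z₀).

Q'(z) = 3*z^2 + 7*z/3 - 22*I*z/3 - 5/3 - 23*I/6, so Q'(-1/2) = -25/12 - I/6.
P(-1/2) = -exp(-1/2)*sin(1/2).

Res(f, -1/2) = (-exp(-1/2)*sin(1/2))/(-25/12 - I/6) = (300/629 - 24*I/629)*exp(-1/2)*sin(1/2)

Final answer: (300/629 - 24*I/629)*exp(-1/2)*sin(1/2)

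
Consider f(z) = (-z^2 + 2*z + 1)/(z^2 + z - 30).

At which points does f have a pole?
The singularities of f are the zeros of the denominator. Factoring,
  z^2 + z - 30 = (z + 6)*(z - 5)
so the candidates are z = -6, z = 5.

Check the numerator P(z) = -z^2 + 2*z + 1 at each one:
  P(-6) = -47 ≠ 0, so z = -6 is a (simple) pole.
  P(5) = -14 ≠ 0, so z = 5 is a (simple) pole.

Poles of f: {-6, 5}

Final answer: {-6, 5}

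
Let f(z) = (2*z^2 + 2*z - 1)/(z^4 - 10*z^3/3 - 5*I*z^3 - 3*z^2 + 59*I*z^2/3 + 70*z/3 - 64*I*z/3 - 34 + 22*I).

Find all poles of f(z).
The singularities of f are the zeros of the denominator. Factoring,
  z^4 - 10*z^3/3 - 5*I*z^3 - 3*z^2 + 59*I*z^2/3 + 70*z/3 - 64*I*z/3 - 34 + 22*I = (z - 3)*(z - 1 + I)*(z - 1/3 - 3*I)*(z + 1 - 3*I)
so the candidates are z = 3, z = 1 - I, z = 1/3 + 3*I, z = -1 + 3*I.

Check the numerator P(z) = 2*z^2 + 2*z - 1 at each one:
  P(3) = 23 ≠ 0, so z = 3 is a (simple) pole.
  P(1 - I) = 1 - 6*I ≠ 0, so z = 1 - I is a (simple) pole.
  P(1/3 + 3*I) = -163/9 + 10*I ≠ 0, so z = 1/3 + 3*I is a (simple) pole.
  P(-1 + 3*I) = -19 - 6*I ≠ 0, so z = -1 + 3*I is a (simple) pole.

Poles of f: {-1 + 3*I, 1/3 + 3*I, 1 - I, 3}

Final answer: {-1 + 3*I, 1/3 + 3*I, 1 - I, 3}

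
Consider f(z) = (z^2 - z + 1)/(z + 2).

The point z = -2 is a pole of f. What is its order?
Factor the denominator:
  z + 2 = (z + 2)

The numerator P(z) = z^2 - z + 1 has P(-2) = 7 ≠ 0, so no factor of (z + 2) cancels.
Near z = -2 we can therefore write f(z) = g(z)/(z + 2) with g analytic at -2 and g(-2) ≠ 0 (g is just the numerator).

Hence z = -2 is a pole of order 1.

Final answer: 1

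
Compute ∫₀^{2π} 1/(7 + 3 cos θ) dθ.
Let J = ∫₀^{2π} dθ/(7 + 3 cos θ).
Put z = e^{iθ}: then cos θ = (z + 1/z)/2, dθ = dz/(iz), and z runs once counterclockwise around |z| = 1:
  J = ∮_{|z|=1} 1/(7 + 3*(z + 1/z)/2) · dz/(iz) = (2/i) ∮_{|z|=1} dz/(3*z^2 + 14*z + 3).
The roots of 3*z^2 + 14*z + 3 are z = (-7 ± sqrt(7^2 - 3^2))/3, with sqrt(40) = 2*sqrt(10); their product is 1, so only z₊ = -7/3 + 2*sqrt(10)/3 lies inside the unit circle (z₋ = -7/3 - 2*sqrt(10)/3 lies outside).
z₊ is a simple zero of q(z) = 3*z^2 + 14*z + 3, so Res(1/q, z₊) = 1/q'(z₊) with q'(z) = 6*z + 14; and q'(z₊) = 3*(z₊ - z₋) = 4*sqrt(10).
Therefore J = (2/i) · 2πi · 1/(4*sqrt(10)) = 2*pi/(2*sqrt(10)) = sqrt(10)*pi/10

Final answer: sqrt(10)*pi/10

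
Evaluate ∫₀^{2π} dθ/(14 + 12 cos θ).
sqrt(13)*pi/13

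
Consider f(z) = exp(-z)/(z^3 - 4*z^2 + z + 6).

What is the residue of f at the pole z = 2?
Write f(z) = P(z)/Q(z) with P(z) = exp(-z) and Q(z) = z^3 - 4*z^2 + z + 6.
The denominator factors as Q(z) = (z - 2)*(z + 1)*(z - 3), so z = 2 is a simple zero of Q and P is analytic there; z = 2 is therefore a simple pole and
  Res(f, z₀) = P(z₀)/Q'(z₀).

Q'(z) = 3*z^2 - 8*z + 1, so Q'(2) = -3.
P(2) = exp(-2).

Res(f, 2) = (exp(-2))/(-3) = -exp(-2)/3

Final answer: -exp(-2)/3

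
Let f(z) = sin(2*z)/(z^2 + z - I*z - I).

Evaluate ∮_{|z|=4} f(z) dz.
By the residue theorem, ∮_C f(z) dz = 2πi · (sum of the residues of f at the poles inside |z| = 4).

The denominator factors as (z + 1)*(z - I), so the singularities of f are simple poles at z = -1, z = I.
  |-1|² = 1 < 16 = 4², so this pole is inside the contour.
  |I|² = 1 < 16 = 4², so this pole is inside the contour.

With P(z) = sin(2*z) and Q(z) = z^2 + z - I*z - I, each pole is simple, so Res(f, z₀) = P(z₀)/Q'(z₀) with Q'(z) = 2*z + 1 - I.
  Res(f, -1) = P(-1)/Q'(-1) = (-sin(2))/(-1 - I) = (1/2 - I/2)*sin(2)
  Res(f, I) = P(I)/Q'(I) = (I*sinh(2))/(1 + I) = (1/2 + I/2)*sinh(2)

Sum of residues inside C: (1/2 - I/2)*sin(2) + (1/2 + I/2)*sinh(2)
∮_C f(z) dz = 2πi · ((1/2 - I/2)*sin(2) + (1/2 + I/2)*sinh(2)) = pi*(1 + I)*sin(2) + pi*(-1 + I)*sinh(2)

Final answer: pi*(1 + I)*sin(2) + pi*(-1 + I)*sinh(2)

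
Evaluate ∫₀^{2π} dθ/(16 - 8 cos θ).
sqrt(3)*pi/12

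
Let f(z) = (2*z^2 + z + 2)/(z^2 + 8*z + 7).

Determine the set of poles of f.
The singularities of f are the zeros of the denominator. Factoring,
  z^2 + 8*z + 7 = (z + 7)*(z + 1)
so the candidates are z = -7, z = -1.

Check the numerator P(z) = 2*z^2 + z + 2 at each one:
  P(-7) = 93 ≠ 0, so z = -7 is a (simple) pole.
  P(-1) = 3 ≠ 0, so z = -1 is a (simple) pole.

Poles of f: {-7, -1}

Final answer: {-7, -1}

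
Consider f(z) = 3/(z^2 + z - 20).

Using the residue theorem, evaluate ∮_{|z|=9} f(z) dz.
By the residue theorem, ∮_C f(z) dz = 2πi · (sum of the residues of f at the poles inside |z| = 9).

The denominator factors as (z + 5)*(z - 4), so the singularities of f are simple poles at z = -5, z = 4.
  |-5|² = 25 < 81 = 9², so this pole is inside the contour.
  |4|² = 16 < 81 = 9², so this pole is inside the contour.

With P(z) = 3 and Q(z) = z^2 + z - 20, each pole is simple, so Res(f, z₀) = P(z₀)/Q'(z₀) with Q'(z) = 2*z + 1.
  Res(f, -5) = P(-5)/Q'(-5) = (3)/(-9) = -1/3
  Res(f, 4) = P(4)/Q'(4) = (3)/(9) = 1/3

Sum of residues inside C: 0
∮_C f(z) dz = 2πi · (0) = 0

Final answer: 0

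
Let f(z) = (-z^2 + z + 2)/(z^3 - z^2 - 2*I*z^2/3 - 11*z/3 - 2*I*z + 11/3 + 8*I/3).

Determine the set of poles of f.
{-2 - I/3, 1, 2 + I}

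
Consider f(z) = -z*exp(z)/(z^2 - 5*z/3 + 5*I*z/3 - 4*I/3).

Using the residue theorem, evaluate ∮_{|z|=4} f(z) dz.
By the residue theorem, ∮_C f(z) dz = 2πi · (sum of the residues of f at the poles inside |z| = 4).

The denominator factors as (z - 2/3 + 2*I/3)*(z - 1 + I), so the singularities of f are simple poles at z = 2/3 - 2*I/3, z = 1 - I.
  |2/3 - 2*I/3|² = 8/9 < 16 = 4², so this pole is inside the contour.
  |1 - I|² = 2 < 16 = 4², so this pole is inside the contour.

With P(z) = -z*exp(z) and Q(z) = z^2 - 5*z/3 + 5*I*z/3 - 4*I/3, each pole is simple, so Res(f, z₀) = P(z₀)/Q'(z₀) with Q'(z) = 2*z - 5/3 + 5*I/3.
  Res(f, 2/3 - 2*I/3) = P(2/3 - 2*I/3)/Q'(2/3 - 2*I/3) = ((-2/3 + 2*I/3)*exp(2/3 - 2*I/3))/(-1/3 + I/3) = 2*exp(2/3 - 2*I/3)
  Res(f, 1 - I) = P(1 - I)/Q'(1 - I) = ((-1 + I)*exp(1 - I))/(1/3 - I/3) = -3*exp(1 - I)

Sum of residues inside C: 2*exp(2/3 - 2*I/3) - 3*exp(1 - I)
∮_C f(z) dz = 2πi · (2*exp(2/3 - 2*I/3) - 3*exp(1 - I)) = -6*I*pi*exp(1 - I) + 4*I*pi*exp(2/3 - 2*I/3)

Final answer: -6*I*pi*exp(1 - I) + 4*I*pi*exp(2/3 - 2*I/3)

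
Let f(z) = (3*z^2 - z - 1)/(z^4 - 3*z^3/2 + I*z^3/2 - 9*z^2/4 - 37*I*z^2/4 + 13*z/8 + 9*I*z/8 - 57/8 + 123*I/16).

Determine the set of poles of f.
{-3/2 - 2*I, -1 - I/2, 1 + I/2, 3 + 3*I/2}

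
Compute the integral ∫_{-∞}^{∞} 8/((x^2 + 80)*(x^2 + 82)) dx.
pi*(-10*sqrt(82) + 41*sqrt(5))/205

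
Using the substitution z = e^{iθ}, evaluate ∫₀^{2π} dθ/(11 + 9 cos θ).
Let J = ∫₀^{2π} dθ/(11 + 9 cos θ).
Put z = e^{iθ}: then cos θ = (z + 1/z)/2, dθ = dz/(iz), and z runs once counterclockwise around |z| = 1:
  J = ∮_{|z|=1} 1/(11 + 9*(z + 1/z)/2) · dz/(iz) = (2/i) ∮_{|z|=1} dz/(9*z^2 + 22*z + 9).
The roots of 9*z^2 + 22*z + 9 are z = (-11 ± sqrt(11^2 - 9^2))/9, with sqrt(40) = 2*sqrt(10); their product is 1, so only z₊ = -11/9 + 2*sqrt(10)/9 lies inside the unit circle (z₋ = -11/9 - 2*sqrt(10)/9 lies outside).
z₊ is a simple zero of q(z) = 9*z^2 + 22*z + 9, so Res(1/q, z₊) = 1/q'(z₊) with q'(z) = 18*z + 22; and q'(z₊) = 9*(z₊ - z₋) = 4*sqrt(10).
Therefore J = (2/i) · 2πi · 1/(4*sqrt(10)) = 2*pi/(2*sqrt(10)) = sqrt(10)*pi/10

Final answer: sqrt(10)*pi/10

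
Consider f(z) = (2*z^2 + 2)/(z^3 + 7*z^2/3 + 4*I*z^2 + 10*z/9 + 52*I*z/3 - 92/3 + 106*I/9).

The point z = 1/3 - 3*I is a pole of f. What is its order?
Factor the denominator:
  z^3 + 7*z^2/3 + 4*I*z^2 + 10*z/9 + 52*I*z/3 - 92/3 + 106*I/9 = (z - 1/3 + 3*I)^2*(z + 3 - 2*I)

The numerator P(z) = 2*z^2 + 2 has P(1/3 - 3*I) = -142/9 - 4*I ≠ 0, so no factor of (z - 1/3 + 3*I) cancels.
Near z = 1/3 - 3*I we can therefore write f(z) = g(z)/(z - 1/3 + 3*I)^2 with g analytic at 1/3 - 3*I and g(1/3 - 3*I) ≠ 0 (g is the numerator divided by the remaining denominator factors).

Hence z = 1/3 - 3*I is a pole of order 2.

Final answer: 2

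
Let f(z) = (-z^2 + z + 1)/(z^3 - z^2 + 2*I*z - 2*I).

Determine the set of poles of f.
The singularities of f are the zeros of the denominator. Factoring,
  z^3 - z^2 + 2*I*z - 2*I = (z + 1 - I)*(z - 1 + I)*(z - 1)
so the candidates are z = -1 + I, z = 1 - I, z = 1.

Check the numerator P(z) = -z^2 + z + 1 at each one:
  P(-1 + I) = 3*I ≠ 0, so z = -1 + I is a (simple) pole.
  P(1 - I) = 2 + I ≠ 0, so z = 1 - I is a (simple) pole.
  P(1) = 1 ≠ 0, so z = 1 is a (simple) pole.

Poles of f: {-1 + I, 1 - I, 1}

Final answer: {-1 + I, 1 - I, 1}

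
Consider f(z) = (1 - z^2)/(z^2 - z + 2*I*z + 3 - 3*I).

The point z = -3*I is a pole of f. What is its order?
Factor the denominator:
  z^2 - z + 2*I*z + 3 - 3*I = (z + 3*I)*(z - 1 - I)

The numerator P(z) = 1 - z^2 has P(-3*I) = 10 ≠ 0, so no factor of (z + 3*I) cancels.
Near z = -3*I we can therefore write f(z) = g(z)/(z + 3*I) with g analytic at -3*I and g(-3*I) ≠ 0 (g is the numerator divided by the remaining denominator factors).

Hence z = -3*I is a pole of order 1.

Final answer: 1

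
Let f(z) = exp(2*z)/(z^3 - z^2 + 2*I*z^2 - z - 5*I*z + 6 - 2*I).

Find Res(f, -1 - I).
Write f(z) = P(z)/Q(z) with P(z) = exp(2*z) and Q(z) = z^3 - z^2 + 2*I*z^2 - z - 5*I*z + 6 - 2*I.
The denominator factors as Q(z) = (z - 2 - I)*(z + 2*I)*(z + 1 + I), so z = -1 - I is a simple zero of Q and P is analytic there; z = -1 - I is therefore a simple pole and
  Res(f, z₀) = P(z₀)/Q'(z₀).

Q'(z) = 3*z^2 - 2*z + 4*I*z - 1 - 5*I, so Q'(-1 - I) = 5 - I.
P(-1 - I) = exp(-2 - 2*I).

Res(f, -1 - I) = (exp(-2 - 2*I))/(5 - I) = (5/26 + I/26)*exp(-2 - 2*I)

Final answer: (5/26 + I/26)*exp(-2 - 2*I)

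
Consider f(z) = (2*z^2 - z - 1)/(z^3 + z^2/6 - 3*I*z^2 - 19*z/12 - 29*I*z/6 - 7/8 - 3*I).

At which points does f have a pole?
The singularities of f are the zeros of the denominator. Factoring,
  z^3 + z^2/6 - 3*I*z^2 - 19*z/12 - 29*I*z/6 - 7/8 - 3*I = (z + 2/3 + I/2)*(z + 1 - I/2)*(z - 3/2 - 3*I)
so the candidates are z = -2/3 - I/2, z = -1 + I/2, z = 3/2 + 3*I.

Check the numerator P(z) = 2*z^2 - z - 1 at each one:
  P(-2/3 - I/2) = 1/18 + 11*I/6 ≠ 0, so z = -2/3 - I/2 is a (simple) pole.
  P(-1 + I/2) = 3/2 - 5*I/2 ≠ 0, so z = -1 + I/2 is a (simple) pole.
  P(3/2 + 3*I) = -16 + 15*I ≠ 0, so z = 3/2 + 3*I is a (simple) pole.

Poles of f: {-1 + I/2, -2/3 - I/2, 3/2 + 3*I}

Final answer: {-1 + I/2, -2/3 - I/2, 3/2 + 3*I}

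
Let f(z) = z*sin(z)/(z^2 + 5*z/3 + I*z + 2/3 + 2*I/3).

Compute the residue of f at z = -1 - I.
(-6/5 + 3*I/5)*sin(1 + I)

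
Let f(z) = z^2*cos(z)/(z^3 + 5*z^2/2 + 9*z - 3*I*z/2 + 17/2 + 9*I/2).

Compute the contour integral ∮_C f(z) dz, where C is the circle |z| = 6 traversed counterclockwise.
pi*(148/101 + 136*I/101)*cos(1 + 2*I) + pi*(-64/65 - 8*I/65)*cos(1 + I) + pi*(-3156/6565 + 5098*I/6565)*cos(1/2 - 3*I)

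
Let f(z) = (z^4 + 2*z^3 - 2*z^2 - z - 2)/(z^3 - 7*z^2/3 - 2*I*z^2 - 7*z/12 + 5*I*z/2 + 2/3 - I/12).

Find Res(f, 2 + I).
3996/1853 + 19860*I/1853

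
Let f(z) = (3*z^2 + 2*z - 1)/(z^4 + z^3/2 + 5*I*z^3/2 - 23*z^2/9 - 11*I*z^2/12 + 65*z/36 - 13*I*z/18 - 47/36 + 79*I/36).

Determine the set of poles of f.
The singularities of f are the zeros of the denominator. Factoring,
  z^4 + z^3/2 + 5*I*z^3/2 - 23*z^2/9 - 11*I*z^2/12 + 65*z/36 - 13*I*z/18 - 47/36 + 79*I/36 = (z + 1 + 3*I/2)*(z + 1 + I)*(z - 1/2 - 2*I/3)*(z - 1 + 2*I/3)
so the candidates are z = -1 - 3*I/2, z = -1 - I, z = 1/2 + 2*I/3, z = 1 - 2*I/3.

Check the numerator P(z) = 3*z^2 + 2*z - 1 at each one:
  P(-1 - 3*I/2) = -27/4 + 6*I ≠ 0, so z = -1 - 3*I/2 is a (simple) pole.
  P(-1 - I) = -3 + 4*I ≠ 0, so z = -1 - I is a (simple) pole.
  P(1/2 + 2*I/3) = -7/12 + 10*I/3 ≠ 0, so z = 1/2 + 2*I/3 is a (simple) pole.
  P(1 - 2*I/3) = 8/3 - 16*I/3 ≠ 0, so z = 1 - 2*I/3 is a (simple) pole.

Poles of f: {-1 - 3*I/2, -1 - I, 1/2 + 2*I/3, 1 - 2*I/3}

Final answer: {-1 - 3*I/2, -1 - I, 1/2 + 2*I/3, 1 - 2*I/3}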